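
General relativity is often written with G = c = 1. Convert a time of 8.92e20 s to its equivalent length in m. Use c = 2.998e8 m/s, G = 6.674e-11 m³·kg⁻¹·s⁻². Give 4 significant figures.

Time → length via c.
8.92e20 s × (c) = 2.674e29 m

2.674e29 m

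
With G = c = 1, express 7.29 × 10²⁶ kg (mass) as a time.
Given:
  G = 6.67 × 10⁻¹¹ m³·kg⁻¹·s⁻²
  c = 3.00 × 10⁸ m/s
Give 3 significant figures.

Mass → time via G/c³.
7.29 × 10²⁶ kg × (G/c³) = 1.80 × 10⁻⁹ s

1.80 × 10⁻⁹ s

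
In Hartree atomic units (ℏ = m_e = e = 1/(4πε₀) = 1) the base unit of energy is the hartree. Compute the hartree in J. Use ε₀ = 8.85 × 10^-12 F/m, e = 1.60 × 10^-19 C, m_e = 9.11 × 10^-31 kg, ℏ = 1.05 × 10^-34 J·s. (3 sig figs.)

4.38 × 10^-18 J

E_h = m_e e⁴/(4πε₀ℏ)²
  = 5.97 × 10^-106 / 1.36 × 10^-88
  = 4.38 × 10^-18 J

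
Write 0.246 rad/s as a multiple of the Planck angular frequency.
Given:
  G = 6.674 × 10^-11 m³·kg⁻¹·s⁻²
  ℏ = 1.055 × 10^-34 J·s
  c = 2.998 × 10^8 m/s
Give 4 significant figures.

Planck angular frequency: ω_P = √(c⁵/(ℏG)) = 1.855 × 10^43 rad/s.
0.246 / 1.855 × 10^43 = 1.326 × 10^-44

1.326 × 10^-44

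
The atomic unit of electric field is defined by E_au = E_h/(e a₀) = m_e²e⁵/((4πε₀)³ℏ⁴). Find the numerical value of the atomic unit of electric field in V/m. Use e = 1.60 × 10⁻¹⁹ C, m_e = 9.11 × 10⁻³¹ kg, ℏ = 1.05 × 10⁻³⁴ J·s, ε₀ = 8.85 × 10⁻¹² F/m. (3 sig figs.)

5.20 × 10¹¹ V/m

E_au = E_h/(e a₀) = m_e²e⁵/((4πε₀)³ℏ⁴)
E_h = 4.38 × 10⁻¹⁸ J
a₀ = 5.26 × 10⁻¹¹ m
E_h/(e·a₀) = 5.20 × 10¹¹ V/m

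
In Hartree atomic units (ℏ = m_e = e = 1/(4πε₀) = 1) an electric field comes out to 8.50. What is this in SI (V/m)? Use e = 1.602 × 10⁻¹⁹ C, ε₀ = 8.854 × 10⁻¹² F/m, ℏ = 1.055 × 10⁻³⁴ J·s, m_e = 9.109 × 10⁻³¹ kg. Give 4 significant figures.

One atomic unit of electric field: E_au = E_h/(e a₀) = m_e²e⁵/((4πε₀)³ℏ⁴) = 5.131 × 10¹¹ V/m.
8.50 × 5.131 × 10¹¹ V/m = 4.361 × 10¹² V/m

4.361 × 10¹² V/m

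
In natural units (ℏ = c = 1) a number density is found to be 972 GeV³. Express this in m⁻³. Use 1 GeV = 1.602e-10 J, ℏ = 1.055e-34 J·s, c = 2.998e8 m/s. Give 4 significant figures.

Number density is [L]⁻³ = [E]³/(ℏc)³.
1 GeV³ → 1/(ℏc)³ × (1 GeV in J)³ = 1.299e47 m⁻³.
Result: 972 × 1.299e47 = 1.263e50 m⁻³.

1.263e50 m⁻³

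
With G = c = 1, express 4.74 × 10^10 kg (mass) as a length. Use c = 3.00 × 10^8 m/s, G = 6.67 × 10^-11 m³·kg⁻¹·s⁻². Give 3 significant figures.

3.51 × 10^-17 m

In G = c = 1 units mass has dimensions of length; the conversion factor is G/c².
4.74 × 10^10 kg × (G/c²) = 3.51 × 10^-17 m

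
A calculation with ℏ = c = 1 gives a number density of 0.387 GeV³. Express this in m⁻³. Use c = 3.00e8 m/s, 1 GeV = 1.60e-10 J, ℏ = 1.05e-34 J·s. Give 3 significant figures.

Number density is [L]⁻³ = [E]³/(ℏc)³.
1 GeV³ → 1/(ℏc)³ × (1 GeV in J)³ = 1.31e47 m⁻³.
Result: 0.387 × 1.31e47 = 5.07e46 m⁻³.

5.07e46 m⁻³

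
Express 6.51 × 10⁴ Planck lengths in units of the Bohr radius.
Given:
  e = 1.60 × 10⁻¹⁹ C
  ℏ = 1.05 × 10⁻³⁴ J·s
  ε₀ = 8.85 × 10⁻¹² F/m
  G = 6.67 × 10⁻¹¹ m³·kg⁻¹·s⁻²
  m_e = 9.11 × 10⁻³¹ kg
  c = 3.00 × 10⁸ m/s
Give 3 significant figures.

Planck length: ℓ_P = √(ℏG/c³) = 1.61 × 10⁻³⁵ m
Bohr radius: a₀ = 4πε₀ℏ²/(m_e e²) = 5.26 × 10⁻¹¹ m
6.51 × 10⁴ × 1.61 × 10⁻³⁵ / 5.26 × 10⁻¹¹ = 1.99 × 10⁻²⁰

1.99 × 10⁻²⁰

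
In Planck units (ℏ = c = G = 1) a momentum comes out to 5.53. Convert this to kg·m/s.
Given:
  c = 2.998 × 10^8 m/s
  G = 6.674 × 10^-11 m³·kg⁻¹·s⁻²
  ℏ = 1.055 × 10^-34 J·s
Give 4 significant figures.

One Planck momentum: p_P = √(ℏc³/G) = 6.527 kg·m/s.
5.53 × 6.527 kg·m/s = 36.09 kg·m/s

36.09 kg·m/s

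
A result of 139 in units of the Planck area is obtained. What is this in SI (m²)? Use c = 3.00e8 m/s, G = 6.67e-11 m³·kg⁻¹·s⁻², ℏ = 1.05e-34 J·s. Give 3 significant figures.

3.61e-68 m²

One Planck area: A_P = ℏG/c³ = 2.59e-70 m².
139 × 2.59e-70 m² = 3.61e-68 m²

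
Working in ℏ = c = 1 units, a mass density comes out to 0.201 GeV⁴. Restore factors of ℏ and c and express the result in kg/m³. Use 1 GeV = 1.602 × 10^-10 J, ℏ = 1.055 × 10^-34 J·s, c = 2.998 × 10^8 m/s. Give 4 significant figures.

Mass density is [E]/(c²[L]³) = [E]⁴/(ℏ³c⁵).
1 GeV⁴ → 1/(ℏ³c⁵) × (1 GeV in J)⁴ = 2.316 × 10^20 kg/m³.
Result: 0.201 × 2.316 × 10^20 = 4.655 × 10^19 kg/m³.

4.655 × 10^19 kg/m³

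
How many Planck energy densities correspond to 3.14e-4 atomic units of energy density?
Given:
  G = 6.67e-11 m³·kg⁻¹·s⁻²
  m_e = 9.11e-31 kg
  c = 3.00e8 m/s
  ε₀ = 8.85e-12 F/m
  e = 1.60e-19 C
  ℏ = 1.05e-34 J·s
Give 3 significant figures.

2.02e-104

atomic unit of energy density: u_au = E_h/a₀³ = m_e⁴e¹⁰/((4πε₀)⁵ℏ⁸) = 3.01e13 J/m³
Planck energy density: u_P = c⁷/(ℏG²) = 4.68e113 J/m³
3.14e-4 × 3.01e13 / 4.68e113 = 2.02e-104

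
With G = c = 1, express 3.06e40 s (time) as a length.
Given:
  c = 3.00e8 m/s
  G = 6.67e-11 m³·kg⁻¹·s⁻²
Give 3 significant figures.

Time → length via c.
3.06e40 s × (c) = 9.18e48 m

9.18e48 m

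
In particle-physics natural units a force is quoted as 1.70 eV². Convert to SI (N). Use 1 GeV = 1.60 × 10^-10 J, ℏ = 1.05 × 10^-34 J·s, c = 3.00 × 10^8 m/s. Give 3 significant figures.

1.38 × 10^-12 N

Force is [E]/[L] = [E]²/(ℏc); restore (ℏc)⁻¹.
1 GeV² → 1/(ℏc) × (1 GeV in J)² = 8.13 × 10^5 N.
Convert the energy scale: 1.70 eV² = 1.70 × 10^-18 GeV².
Result: 1.70 × 10^-18 × 8.13 × 10^5 = 1.38 × 10^-12 N.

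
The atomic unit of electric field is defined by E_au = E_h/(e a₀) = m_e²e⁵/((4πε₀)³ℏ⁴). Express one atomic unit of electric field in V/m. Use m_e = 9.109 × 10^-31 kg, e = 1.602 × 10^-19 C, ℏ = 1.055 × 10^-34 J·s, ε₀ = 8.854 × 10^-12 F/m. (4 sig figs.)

E_au = E_h/(e a₀) = m_e²e⁵/((4πε₀)³ℏ⁴)
E_h = 4.354 × 10^-18 J
a₀ = 5.297 × 10^-11 m
E_h/(e·a₀) = 5.131 × 10^11 V/m

5.131 × 10^11 V/m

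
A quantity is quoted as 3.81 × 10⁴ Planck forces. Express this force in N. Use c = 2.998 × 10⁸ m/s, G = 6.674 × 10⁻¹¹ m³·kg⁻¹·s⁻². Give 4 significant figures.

One Planck force: F_P = c⁴/G = 1.210 × 10⁴⁴ N.
3.81 × 10⁴ × 1.210 × 10⁴⁴ N = 4.612 × 10⁴⁸ N

4.612 × 10⁴⁸ N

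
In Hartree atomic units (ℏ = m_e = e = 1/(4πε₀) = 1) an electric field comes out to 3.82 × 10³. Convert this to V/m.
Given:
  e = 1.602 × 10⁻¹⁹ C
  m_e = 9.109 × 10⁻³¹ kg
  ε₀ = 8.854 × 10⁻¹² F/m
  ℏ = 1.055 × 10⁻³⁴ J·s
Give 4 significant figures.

One atomic unit of electric field: E_au = E_h/(e a₀) = m_e²e⁵/((4πε₀)³ℏ⁴) = 5.131 × 10¹¹ V/m.
3.82 × 10³ × 5.131 × 10¹¹ V/m = 1.960 × 10¹⁵ V/m

1.960 × 10¹⁵ V/m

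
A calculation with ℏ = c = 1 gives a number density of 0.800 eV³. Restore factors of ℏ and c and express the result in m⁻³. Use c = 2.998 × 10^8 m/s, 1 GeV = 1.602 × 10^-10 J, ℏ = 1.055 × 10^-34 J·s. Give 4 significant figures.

1.040 × 10^20 m⁻³

Number density is [L]⁻³ = [E]³/(ℏc)³.
1 GeV³ → 1/(ℏc)³ × (1 GeV in J)³ = 1.299 × 10^47 m⁻³.
Convert the energy scale: 0.800 eV³ = 8.00 × 10^-28 GeV³.
Result: 8.00 × 10^-28 × 1.299 × 10^47 = 1.040 × 10^20 m⁻³.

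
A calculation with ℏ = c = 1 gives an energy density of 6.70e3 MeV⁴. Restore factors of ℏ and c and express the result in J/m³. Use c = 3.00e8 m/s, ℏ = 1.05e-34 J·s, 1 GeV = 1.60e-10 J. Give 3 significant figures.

[E]/[L]³ = [E]⁴/(ℏc)³; restore (ℏc)⁻³.
1 GeV⁴ → 1/(ℏc)³ × (1 GeV in J)⁴ = 2.10e37 J/m³.
Convert the energy scale: 6.70e3 MeV⁴ = 6.70e-9 GeV⁴.
Result: 6.70e-9 × 2.10e37 = 1.40e29 J/m³.

1.40e29 J/m³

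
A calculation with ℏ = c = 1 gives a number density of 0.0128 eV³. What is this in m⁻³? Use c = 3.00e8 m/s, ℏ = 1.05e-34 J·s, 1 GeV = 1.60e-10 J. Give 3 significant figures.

1.68e18 m⁻³

Number density is [L]⁻³ = [E]³/(ℏc)³.
1 GeV³ → 1/(ℏc)³ × (1 GeV in J)³ = 1.31e47 m⁻³.
Convert the energy scale: 0.0128 eV³ = 1.28e-29 GeV³.
Result: 1.28e-29 × 1.31e47 = 1.68e18 m⁻³.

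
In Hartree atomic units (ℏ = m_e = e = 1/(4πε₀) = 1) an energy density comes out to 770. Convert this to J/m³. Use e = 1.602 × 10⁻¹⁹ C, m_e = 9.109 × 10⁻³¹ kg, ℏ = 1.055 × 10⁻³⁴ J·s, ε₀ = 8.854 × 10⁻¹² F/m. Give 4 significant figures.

One atomic unit of energy density: u_au = E_h/a₀³ = m_e⁴e¹⁰/((4πε₀)⁵ℏ⁸) = 2.929 × 10¹³ J/m³.
770 × 2.929 × 10¹³ J/m³ = 2.255 × 10¹⁶ J/m³

2.255 × 10¹⁶ J/m³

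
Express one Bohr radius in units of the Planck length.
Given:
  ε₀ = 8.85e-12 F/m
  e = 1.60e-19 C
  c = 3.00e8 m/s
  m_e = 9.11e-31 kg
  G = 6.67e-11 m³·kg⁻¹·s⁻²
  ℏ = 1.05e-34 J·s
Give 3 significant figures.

3.26e24

Bohr radius: a₀ = 4πε₀ℏ²/(m_e e²) = 5.26e-11 m
Planck length: ℓ_P = √(ℏG/c³) = 1.61e-35 m
ratio = 5.26e-11 / 1.61e-35 = 3.26e24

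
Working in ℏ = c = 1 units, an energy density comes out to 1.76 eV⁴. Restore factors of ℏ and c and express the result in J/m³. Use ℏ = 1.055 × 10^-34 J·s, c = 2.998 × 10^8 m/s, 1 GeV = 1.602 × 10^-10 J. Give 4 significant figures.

36.64 J/m³

[E]/[L]³ = [E]⁴/(ℏc)³; restore (ℏc)⁻³.
1 GeV⁴ → 1/(ℏc)³ × (1 GeV in J)⁴ = 2.082 × 10^37 J/m³.
Convert the energy scale: 1.76 eV⁴ = 1.76 × 10^-36 GeV⁴.
Result: 1.76 × 10^-36 × 2.082 × 10^37 = 36.64 J/m³.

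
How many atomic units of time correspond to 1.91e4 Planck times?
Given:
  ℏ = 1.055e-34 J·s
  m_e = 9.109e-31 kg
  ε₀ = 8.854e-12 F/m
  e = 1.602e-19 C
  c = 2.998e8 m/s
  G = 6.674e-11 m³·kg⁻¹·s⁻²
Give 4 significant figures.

Planck time: t_P = √(ℏG/c⁵) = 5.392e-44 s
atomic unit of time: τ_au = (4πε₀)²ℏ³/(m_e e⁴) = 2.423e-17 s
1.91e4 × 5.392e-44 / 2.423e-17 = 4.250e-23

4.250e-23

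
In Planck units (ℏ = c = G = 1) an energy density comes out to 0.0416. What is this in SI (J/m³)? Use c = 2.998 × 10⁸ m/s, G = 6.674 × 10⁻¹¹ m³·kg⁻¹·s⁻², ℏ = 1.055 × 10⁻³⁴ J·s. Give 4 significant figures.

One Planck energy density: u_P = c⁷/(ℏG²) = 4.632 × 10¹¹³ J/m³.
0.0416 × 4.632 × 10¹¹³ J/m³ = 1.927 × 10¹¹² J/m³

1.927 × 10¹¹² J/m³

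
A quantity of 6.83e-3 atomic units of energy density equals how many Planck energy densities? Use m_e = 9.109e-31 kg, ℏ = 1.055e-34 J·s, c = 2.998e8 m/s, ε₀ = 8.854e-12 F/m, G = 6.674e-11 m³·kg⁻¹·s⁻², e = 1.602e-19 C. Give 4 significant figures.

4.319e-103

atomic unit of energy density: u_au = E_h/a₀³ = m_e⁴e¹⁰/((4πε₀)⁵ℏ⁸) = 2.929e13 J/m³
Planck energy density: u_P = c⁷/(ℏG²) = 4.632e113 J/m³
6.83e-3 × 2.929e13 / 4.632e113 = 4.319e-103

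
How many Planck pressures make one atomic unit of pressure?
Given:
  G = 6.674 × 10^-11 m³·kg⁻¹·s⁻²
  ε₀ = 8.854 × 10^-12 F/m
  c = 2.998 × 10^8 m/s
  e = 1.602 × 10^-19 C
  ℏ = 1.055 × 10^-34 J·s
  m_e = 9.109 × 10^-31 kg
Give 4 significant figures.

atomic unit of pressure: P_au = E_h/a₀³ = m_e⁴e¹⁰/((4πε₀)⁵ℏ⁸) = 2.929 × 10^13 Pa
Planck pressure: p_P = c⁷/(ℏG²) = 4.632 × 10^113 Pa
ratio = 2.929 × 10^13 / 4.632 × 10^113 = 6.323 × 10^-101

6.323 × 10^-101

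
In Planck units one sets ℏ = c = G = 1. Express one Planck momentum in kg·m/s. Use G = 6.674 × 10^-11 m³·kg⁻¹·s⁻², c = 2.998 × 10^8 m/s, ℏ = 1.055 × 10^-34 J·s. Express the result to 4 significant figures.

6.527 kg·m/s

p_P = √(ℏc³/G)
  = √(42.60)
  = 6.527 kg·m/s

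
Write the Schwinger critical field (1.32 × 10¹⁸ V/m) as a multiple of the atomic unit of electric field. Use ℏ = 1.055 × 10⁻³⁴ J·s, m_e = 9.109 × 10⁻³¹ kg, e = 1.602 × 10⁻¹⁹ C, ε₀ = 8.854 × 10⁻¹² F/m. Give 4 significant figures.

atomic unit of electric field: E_au = E_h/(e a₀) = m_e²e⁵/((4πε₀)³ℏ⁴) = 5.131 × 10¹¹ V/m.
1.32 × 10¹⁸ / 5.131 × 10¹¹ = 2.573 × 10⁶

2.573 × 10⁶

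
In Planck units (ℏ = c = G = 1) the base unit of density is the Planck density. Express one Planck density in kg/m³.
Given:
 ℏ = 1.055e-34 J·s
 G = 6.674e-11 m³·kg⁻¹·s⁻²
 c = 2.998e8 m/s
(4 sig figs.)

5.154e96 kg/m³

ρ_P = c⁵/(ℏG²)
  = 2.422e42 / 4.699e-55
  = 5.154e96 kg/m³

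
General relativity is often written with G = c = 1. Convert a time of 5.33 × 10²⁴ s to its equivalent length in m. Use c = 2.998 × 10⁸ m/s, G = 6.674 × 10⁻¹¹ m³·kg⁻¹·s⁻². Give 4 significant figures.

1.598 × 10³³ m

Time → length via c.
5.33 × 10²⁴ s × (c) = 1.598 × 10³³ m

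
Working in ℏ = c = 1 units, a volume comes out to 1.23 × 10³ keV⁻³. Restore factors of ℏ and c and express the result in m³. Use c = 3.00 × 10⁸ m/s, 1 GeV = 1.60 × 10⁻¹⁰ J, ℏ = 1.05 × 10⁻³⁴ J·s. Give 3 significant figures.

9.39 × 10⁻²⁷ m³

Volume is [L]³ = [E]⁻³·(ℏc)³.
1 GeV⁻³ → (ℏc)³ × (1 GeV in J)⁻³ = 7.63 × 10⁻⁴⁸ m³.
Convert the energy scale: 1.23 × 10³ keV⁻³ = 1.23 × 10²¹ GeV⁻³.
Result: 1.23 × 10²¹ × 7.63 × 10⁻⁴⁸ = 9.39 × 10⁻²⁷ m³.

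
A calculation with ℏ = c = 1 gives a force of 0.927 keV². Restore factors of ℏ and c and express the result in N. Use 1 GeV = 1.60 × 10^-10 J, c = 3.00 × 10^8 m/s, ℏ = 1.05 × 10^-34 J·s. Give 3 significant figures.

7.53 × 10^-7 N

Force is [E]/[L] = [E]²/(ℏc); restore (ℏc)⁻¹.
1 GeV² → 1/(ℏc) × (1 GeV in J)² = 8.13 × 10^5 N.
Convert the energy scale: 0.927 keV² = 9.27 × 10^-13 GeV².
Result: 9.27 × 10^-13 × 8.13 × 10^5 = 7.53 × 10^-7 N.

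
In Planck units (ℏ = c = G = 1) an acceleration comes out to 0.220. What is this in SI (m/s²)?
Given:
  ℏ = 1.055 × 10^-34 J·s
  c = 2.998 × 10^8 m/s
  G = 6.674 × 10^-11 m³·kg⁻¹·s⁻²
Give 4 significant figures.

1.223 × 10^51 m/s²

One Planck acceleration: a_P = √(c⁷/(ℏG)) = 5.560 × 10^51 m/s².
0.220 × 5.560 × 10^51 m/s² = 1.223 × 10^51 m/s²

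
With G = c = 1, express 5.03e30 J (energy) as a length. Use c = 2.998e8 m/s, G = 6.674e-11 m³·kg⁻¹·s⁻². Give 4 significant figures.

4.156e-14 m

Energy → length via G/c⁴.
5.03e30 J × (G/c⁴) = 4.156e-14 m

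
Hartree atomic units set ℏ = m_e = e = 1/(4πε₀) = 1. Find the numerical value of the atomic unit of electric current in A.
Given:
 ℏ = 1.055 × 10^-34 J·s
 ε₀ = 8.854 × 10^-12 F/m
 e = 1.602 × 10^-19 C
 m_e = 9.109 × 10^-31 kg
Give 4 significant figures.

6.612 × 10^-3 A

From ℏ = m_e = e = 1/(4πε₀) = 1 the current scale is I_au = e E_h/ℏ = m_e e⁵/((4πε₀)²ℏ³).
E_h = 4.354 × 10^-18 J
e·E_h/ℏ = 6.612 × 10^-3 A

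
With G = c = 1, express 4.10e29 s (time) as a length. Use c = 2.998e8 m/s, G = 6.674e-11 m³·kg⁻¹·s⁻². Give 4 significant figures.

Time → length via c.
4.10e29 s × (c) = 1.229e38 m

1.229e38 m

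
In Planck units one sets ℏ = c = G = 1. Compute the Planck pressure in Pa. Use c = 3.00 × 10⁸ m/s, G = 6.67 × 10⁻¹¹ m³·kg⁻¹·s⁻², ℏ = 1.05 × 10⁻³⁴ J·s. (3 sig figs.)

p_P = c⁷/(ℏG²)
  = 2.19 × 10⁵⁹ / 4.67 × 10⁻⁵⁵
  = 4.68 × 10¹¹³ Pa

4.68 × 10¹¹³ Pa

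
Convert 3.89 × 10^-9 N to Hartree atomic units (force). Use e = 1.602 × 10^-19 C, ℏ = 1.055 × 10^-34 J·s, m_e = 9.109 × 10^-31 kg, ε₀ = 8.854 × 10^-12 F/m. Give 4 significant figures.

atomic unit of force: F_au = E_h/a₀ = m_e²e⁶/((4πε₀)³ℏ⁴) = 8.220 × 10^-8 N.
3.89 × 10^-9 / 8.220 × 10^-8 = 0.04733

0.04733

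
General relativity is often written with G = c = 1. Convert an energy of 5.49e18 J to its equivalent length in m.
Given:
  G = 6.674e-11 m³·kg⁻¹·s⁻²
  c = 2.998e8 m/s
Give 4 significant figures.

Energy → length via G/c⁴.
5.49e18 J × (G/c⁴) = 4.536e-26 m

4.536e-26 m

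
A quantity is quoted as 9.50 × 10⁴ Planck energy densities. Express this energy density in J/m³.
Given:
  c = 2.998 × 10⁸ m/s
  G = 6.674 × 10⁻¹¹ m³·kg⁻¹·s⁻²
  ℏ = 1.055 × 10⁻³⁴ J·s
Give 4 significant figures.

4.401 × 10¹¹⁸ J/m³

One Planck energy density: u_P = c⁷/(ℏG²) = 4.632 × 10¹¹³ J/m³.
9.50 × 10⁴ × 4.632 × 10¹¹³ J/m³ = 4.401 × 10¹¹⁸ J/m³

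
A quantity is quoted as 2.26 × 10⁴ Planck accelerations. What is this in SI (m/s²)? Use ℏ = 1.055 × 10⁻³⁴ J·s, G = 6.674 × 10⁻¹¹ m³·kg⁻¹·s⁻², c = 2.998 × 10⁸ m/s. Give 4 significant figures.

One Planck acceleration: a_P = √(c⁷/(ℏG)) = 5.560 × 10⁵¹ m/s².
2.26 × 10⁴ × 5.560 × 10⁵¹ m/s² = 1.257 × 10⁵⁶ m/s²

1.257 × 10⁵⁶ m/s²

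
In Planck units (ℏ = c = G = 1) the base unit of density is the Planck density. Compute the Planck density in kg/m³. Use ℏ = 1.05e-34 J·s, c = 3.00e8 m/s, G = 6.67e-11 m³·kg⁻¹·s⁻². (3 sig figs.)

5.20e96 kg/m³

ρ_P = c⁵/(ℏG²)
  = 2.43e42 / 4.67e-55
  = 5.20e96 kg/m³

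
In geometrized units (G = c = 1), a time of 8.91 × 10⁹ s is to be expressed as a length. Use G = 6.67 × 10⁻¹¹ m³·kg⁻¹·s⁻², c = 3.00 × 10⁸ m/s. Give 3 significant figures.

2.67 × 10¹⁸ m

Time → length via c.
8.91 × 10⁹ s × (c) = 2.67 × 10¹⁸ m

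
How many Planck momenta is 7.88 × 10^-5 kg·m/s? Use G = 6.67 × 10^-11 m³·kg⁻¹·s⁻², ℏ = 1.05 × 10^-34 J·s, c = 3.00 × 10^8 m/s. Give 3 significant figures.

1.21 × 10^-5

Planck momentum: p_P = √(ℏc³/G) = 6.52 kg·m/s.
7.88 × 10^-5 / 6.52 = 1.21 × 10^-5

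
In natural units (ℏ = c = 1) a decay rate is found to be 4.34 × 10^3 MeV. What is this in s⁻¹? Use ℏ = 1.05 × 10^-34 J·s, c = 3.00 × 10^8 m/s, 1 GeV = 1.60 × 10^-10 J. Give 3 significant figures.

A rate is [E]/ℏ; divide by ℏ.
1 GeV → 1/ℏ × (1 GeV in J) = 1.52 × 10^24 s⁻¹.
Convert the energy scale: 4.34 × 10^3 MeV = 4.34 GeV.
Result: 4.34 × 1.52 × 10^24 = 6.61 × 10^24 s⁻¹.

6.61 × 10^24 s⁻¹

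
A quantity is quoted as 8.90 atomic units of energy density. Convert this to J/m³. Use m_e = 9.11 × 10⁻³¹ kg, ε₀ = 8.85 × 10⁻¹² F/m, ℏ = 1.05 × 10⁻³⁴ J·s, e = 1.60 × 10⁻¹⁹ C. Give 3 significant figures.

2.68 × 10¹⁴ J/m³

One atomic unit of energy density: u_au = E_h/a₀³ = m_e⁴e¹⁰/((4πε₀)⁵ℏ⁸) = 3.01 × 10¹³ J/m³.
8.90 × 3.01 × 10¹³ J/m³ = 2.68 × 10¹⁴ J/m³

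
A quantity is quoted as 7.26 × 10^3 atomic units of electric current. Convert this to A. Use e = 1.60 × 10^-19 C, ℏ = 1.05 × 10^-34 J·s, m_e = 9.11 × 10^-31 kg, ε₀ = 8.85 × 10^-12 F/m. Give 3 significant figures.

48.4 A

One atomic unit of electric current: I_au = e E_h/ℏ = m_e e⁵/((4πε₀)²ℏ³) = 6.67 × 10^-3 A.
7.26 × 10^3 × 6.67 × 10^-3 A = 48.4 A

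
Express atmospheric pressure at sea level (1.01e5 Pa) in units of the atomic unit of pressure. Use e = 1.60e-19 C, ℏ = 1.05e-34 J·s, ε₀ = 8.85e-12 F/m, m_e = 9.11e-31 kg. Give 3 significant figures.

atomic unit of pressure: P_au = E_h/a₀³ = m_e⁴e¹⁰/((4πε₀)⁵ℏ⁸) = 3.01e13 Pa.
1.01e5 / 3.01e13 = 3.35e-9

3.35e-9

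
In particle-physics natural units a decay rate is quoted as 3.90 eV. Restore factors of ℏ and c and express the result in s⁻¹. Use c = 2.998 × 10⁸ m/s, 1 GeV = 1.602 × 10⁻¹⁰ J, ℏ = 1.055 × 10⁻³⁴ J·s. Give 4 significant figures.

A rate is [E]/ℏ; divide by ℏ.
1 GeV → 1/ℏ × (1 GeV in J) = 1.518 × 10²⁴ s⁻¹.
Convert the energy scale: 3.90 eV = 3.90 × 10⁻⁹ GeV.
Result: 3.90 × 10⁻⁹ × 1.518 × 10²⁴ = 5.922 × 10¹⁵ s⁻¹.

5.922 × 10¹⁵ s⁻¹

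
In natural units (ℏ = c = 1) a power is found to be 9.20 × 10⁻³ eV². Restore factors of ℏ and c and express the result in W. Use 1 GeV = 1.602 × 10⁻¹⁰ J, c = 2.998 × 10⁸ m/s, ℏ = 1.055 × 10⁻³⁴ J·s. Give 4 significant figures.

2.238 × 10⁻⁶ W

Power is [E]/[T] = [E]²/ℏ.
1 GeV² → 1/ℏ × (1 GeV in J)² = 2.433 × 10¹⁴ W.
Convert the energy scale: 9.20 × 10⁻³ eV² = 9.20 × 10⁻²¹ GeV².
Result: 9.20 × 10⁻²¹ × 2.433 × 10¹⁴ = 2.238 × 10⁻⁶ W.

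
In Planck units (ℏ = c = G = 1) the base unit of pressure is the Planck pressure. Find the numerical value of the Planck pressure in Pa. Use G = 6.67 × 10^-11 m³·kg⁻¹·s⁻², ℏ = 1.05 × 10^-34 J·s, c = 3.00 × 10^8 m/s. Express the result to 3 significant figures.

4.68 × 10^113 Pa

p_P = c⁷/(ℏG²)
  = 2.19 × 10^59 / 4.67 × 10^-55
  = 4.68 × 10^113 Pa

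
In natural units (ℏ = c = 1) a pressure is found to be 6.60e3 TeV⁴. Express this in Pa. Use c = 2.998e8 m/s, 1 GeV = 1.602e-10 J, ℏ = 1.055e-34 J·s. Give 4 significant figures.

Pressure is [E]/[L]³ = [E]⁴/(ℏc)³.
1 GeV⁴ → 1/(ℏc)³ × (1 GeV in J)⁴ = 2.082e37 Pa.
Convert the energy scale: 6.60e3 TeV⁴ = 6.60e15 GeV⁴.
Result: 6.60e15 × 2.082e37 = 1.374e53 Pa.

1.374e53 Pa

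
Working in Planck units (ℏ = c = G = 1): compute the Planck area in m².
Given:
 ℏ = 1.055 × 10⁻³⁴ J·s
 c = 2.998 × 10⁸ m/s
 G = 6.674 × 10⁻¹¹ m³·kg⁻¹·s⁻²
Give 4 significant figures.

2.613 × 10⁻⁷⁰ m²

Dimensional analysis gives A_P = ℏG/c³.
  = 7.041 × 10⁻⁴⁵ / 2.695 × 10²⁵
  = 2.613 × 10⁻⁷⁰ m²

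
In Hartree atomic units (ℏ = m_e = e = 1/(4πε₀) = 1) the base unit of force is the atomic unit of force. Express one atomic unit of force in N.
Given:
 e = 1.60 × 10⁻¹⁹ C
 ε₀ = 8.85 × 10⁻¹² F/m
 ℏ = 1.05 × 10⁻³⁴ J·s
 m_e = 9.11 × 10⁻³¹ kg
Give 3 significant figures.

F_au = E_h/a₀ = m_e²e⁶/((4πε₀)³ℏ⁴)
E_h = 4.38 × 10⁻¹⁸ J
a₀ = 5.26 × 10⁻¹¹ m
E_h/a₀ = 8.33 × 10⁻⁸ N

8.33 × 10⁻⁸ N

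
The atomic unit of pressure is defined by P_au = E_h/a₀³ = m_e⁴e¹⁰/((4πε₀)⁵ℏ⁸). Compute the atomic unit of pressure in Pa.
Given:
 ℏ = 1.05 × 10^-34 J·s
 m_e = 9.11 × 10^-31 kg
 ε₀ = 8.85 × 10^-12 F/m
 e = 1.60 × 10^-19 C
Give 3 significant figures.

3.01 × 10^13 Pa

P_au = E_h/a₀³ = m_e⁴e¹⁰/((4πε₀)⁵ℏ⁸)
E_h = 4.38 × 10^-18 J
a₀ = 5.26 × 10^-11 m
E_h/a₀³ = 3.01 × 10^13 Pa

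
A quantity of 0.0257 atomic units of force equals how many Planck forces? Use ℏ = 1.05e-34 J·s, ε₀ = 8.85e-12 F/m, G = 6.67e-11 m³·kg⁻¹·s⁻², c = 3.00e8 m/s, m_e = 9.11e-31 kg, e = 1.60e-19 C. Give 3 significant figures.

atomic unit of force: F_au = E_h/a₀ = m_e²e⁶/((4πε₀)³ℏ⁴) = 8.33e-8 N
Planck force: F_P = c⁴/G = 1.21e44 N
0.0257 × 8.33e-8 / 1.21e44 = 1.76e-53

1.76e-53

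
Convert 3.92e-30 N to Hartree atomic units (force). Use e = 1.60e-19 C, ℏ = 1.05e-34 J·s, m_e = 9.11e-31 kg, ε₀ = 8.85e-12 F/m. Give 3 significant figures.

4.71e-23

atomic unit of force: F_au = E_h/a₀ = m_e²e⁶/((4πε₀)³ℏ⁴) = 8.33e-8 N.
3.92e-30 / 8.33e-8 = 4.71e-23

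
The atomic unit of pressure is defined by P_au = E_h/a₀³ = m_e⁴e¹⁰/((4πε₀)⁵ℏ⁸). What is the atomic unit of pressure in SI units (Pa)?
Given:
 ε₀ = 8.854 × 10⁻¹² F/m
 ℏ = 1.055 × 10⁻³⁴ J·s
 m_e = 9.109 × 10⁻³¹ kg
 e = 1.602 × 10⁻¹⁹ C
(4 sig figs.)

2.929 × 10¹³ Pa

P_au = E_h/a₀³ = m_e⁴e¹⁰/((4πε₀)⁵ℏ⁸)
E_h = 4.354 × 10⁻¹⁸ J
a₀ = 5.297 × 10⁻¹¹ m
E_h/a₀³ = 2.929 × 10¹³ Pa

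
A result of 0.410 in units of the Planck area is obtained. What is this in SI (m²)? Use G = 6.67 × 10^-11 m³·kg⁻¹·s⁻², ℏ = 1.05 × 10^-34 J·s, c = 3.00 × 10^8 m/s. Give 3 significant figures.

One Planck area: A_P = ℏG/c³ = 2.59 × 10^-70 m².
0.410 × 2.59 × 10^-70 m² = 1.06 × 10^-70 m²

1.06 × 10^-70 m²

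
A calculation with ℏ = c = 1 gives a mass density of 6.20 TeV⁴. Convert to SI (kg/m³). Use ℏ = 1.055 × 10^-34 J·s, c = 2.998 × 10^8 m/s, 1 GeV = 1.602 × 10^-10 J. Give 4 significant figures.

Mass density is [E]/(c²[L]³) = [E]⁴/(ℏ³c⁵).
1 GeV⁴ → 1/(ℏ³c⁵) × (1 GeV in J)⁴ = 2.316 × 10^20 kg/m³.
Convert the energy scale: 6.20 TeV⁴ = 6.20 × 10^12 GeV⁴.
Result: 6.20 × 10^12 × 2.316 × 10^20 = 1.436 × 10^33 kg/m³.

1.436 × 10^33 kg/m³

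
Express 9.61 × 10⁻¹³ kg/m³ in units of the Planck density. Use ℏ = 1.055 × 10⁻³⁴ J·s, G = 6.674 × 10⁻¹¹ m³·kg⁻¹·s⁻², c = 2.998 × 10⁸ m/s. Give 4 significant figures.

1.865 × 10⁻¹⁰⁹

Planck density: ρ_P = c⁵/(ℏG²) = 5.154 × 10⁹⁶ kg/m³.
9.61 × 10⁻¹³ / 5.154 × 10⁹⁶ = 1.865 × 10⁻¹⁰⁹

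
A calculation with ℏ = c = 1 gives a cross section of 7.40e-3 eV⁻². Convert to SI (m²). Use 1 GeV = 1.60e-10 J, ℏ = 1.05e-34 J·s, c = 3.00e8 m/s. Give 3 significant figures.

2.87e-16 m²

Area is [L]² = [E]⁻²·(ℏc)²; restore (ℏc)².
1 GeV⁻² → (ℏc)² × (1 GeV in J)⁻² = 3.88e-32 m².
Convert the energy scale: 7.40e-3 eV⁻² = 7.40e15 GeV⁻².
Result: 7.40e15 × 3.88e-32 = 2.87e-16 m².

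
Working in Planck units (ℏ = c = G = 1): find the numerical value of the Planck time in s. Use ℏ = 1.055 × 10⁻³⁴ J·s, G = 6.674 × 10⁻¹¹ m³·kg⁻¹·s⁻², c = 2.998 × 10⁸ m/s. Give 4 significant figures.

5.392 × 10⁻⁴⁴ s

From ℏ = c = G = 1 the time scale is t_P = √(ℏG/c⁵).
  = √(2.907 × 10⁻⁸⁷)
  = 5.392 × 10⁻⁴⁴ s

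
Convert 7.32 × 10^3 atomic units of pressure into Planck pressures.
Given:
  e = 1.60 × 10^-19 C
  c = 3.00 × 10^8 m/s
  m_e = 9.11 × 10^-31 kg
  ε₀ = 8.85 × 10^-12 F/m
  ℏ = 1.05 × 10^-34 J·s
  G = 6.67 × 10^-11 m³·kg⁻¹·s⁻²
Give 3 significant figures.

4.71 × 10^-97

atomic unit of pressure: P_au = E_h/a₀³ = m_e⁴e¹⁰/((4πε₀)⁵ℏ⁸) = 3.01 × 10^13 Pa
Planck pressure: p_P = c⁷/(ℏG²) = 4.68 × 10^113 Pa
7.32 × 10^3 × 3.01 × 10^13 / 4.68 × 10^113 = 4.71 × 10^-97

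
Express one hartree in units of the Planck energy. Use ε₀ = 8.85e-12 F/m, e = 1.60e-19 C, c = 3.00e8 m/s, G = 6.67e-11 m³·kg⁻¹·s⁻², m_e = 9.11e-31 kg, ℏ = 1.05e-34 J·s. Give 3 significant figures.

hartree: E_h = m_e e⁴/(4πε₀ℏ)² = 4.38e-18 J
Planck energy: E_P = √(ℏc⁵/G) = 1.96e9 J
ratio = 4.38e-18 / 1.96e9 = 2.24e-27

2.24e-27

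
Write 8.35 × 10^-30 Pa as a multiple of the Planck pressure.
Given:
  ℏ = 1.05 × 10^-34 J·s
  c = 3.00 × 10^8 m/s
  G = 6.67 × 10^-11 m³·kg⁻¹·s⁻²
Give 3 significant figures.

Planck pressure: p_P = c⁷/(ℏG²) = 4.68 × 10^113 Pa.
8.35 × 10^-30 / 4.68 × 10^113 = 1.78 × 10^-143

1.78 × 10^-143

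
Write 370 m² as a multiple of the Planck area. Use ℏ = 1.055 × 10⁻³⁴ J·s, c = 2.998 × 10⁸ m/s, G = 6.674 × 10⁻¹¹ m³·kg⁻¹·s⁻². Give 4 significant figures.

1.416 × 10⁷²

Planck area: A_P = ℏG/c³ = 2.613 × 10⁻⁷⁰ m².
370 / 2.613 × 10⁻⁷⁰ = 1.416 × 10⁷²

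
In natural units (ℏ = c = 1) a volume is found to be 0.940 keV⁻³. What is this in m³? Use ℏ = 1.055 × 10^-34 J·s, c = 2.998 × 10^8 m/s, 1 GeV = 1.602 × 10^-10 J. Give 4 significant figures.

7.234 × 10^-30 m³

Volume is [L]³ = [E]⁻³·(ℏc)³.
1 GeV⁻³ → (ℏc)³ × (1 GeV in J)⁻³ = 7.696 × 10^-48 m³.
Convert the energy scale: 0.940 keV⁻³ = 9.40 × 10^17 GeV⁻³.
Result: 9.40 × 10^17 × 7.696 × 10^-48 = 7.234 × 10^-30 m³.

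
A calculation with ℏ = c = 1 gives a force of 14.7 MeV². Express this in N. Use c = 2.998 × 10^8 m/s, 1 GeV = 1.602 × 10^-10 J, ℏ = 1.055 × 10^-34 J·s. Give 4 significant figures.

11.93 N

Force is [E]/[L] = [E]²/(ℏc); restore (ℏc)⁻¹.
1 GeV² → 1/(ℏc) × (1 GeV in J)² = 8.114 × 10^5 N.
Convert the energy scale: 14.7 MeV² = 1.47 × 10^-5 GeV².
Result: 1.47 × 10^-5 × 8.114 × 10^5 = 11.93 N.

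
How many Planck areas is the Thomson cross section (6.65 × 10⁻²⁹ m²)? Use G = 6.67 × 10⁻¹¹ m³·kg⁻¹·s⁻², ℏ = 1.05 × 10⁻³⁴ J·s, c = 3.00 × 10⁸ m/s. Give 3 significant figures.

Planck area: A_P = ℏG/c³ = 2.59 × 10⁻⁷⁰ m².
6.65 × 10⁻²⁹ / 2.59 × 10⁻⁷⁰ = 2.56 × 10⁴¹

2.56 × 10⁴¹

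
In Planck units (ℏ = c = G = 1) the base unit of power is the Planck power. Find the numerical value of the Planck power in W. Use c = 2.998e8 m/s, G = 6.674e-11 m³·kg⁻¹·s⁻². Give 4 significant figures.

3.629e52 W

P_P = c⁵/G
  = 2.422e42 / 6.674e-11
  = 3.629e52 W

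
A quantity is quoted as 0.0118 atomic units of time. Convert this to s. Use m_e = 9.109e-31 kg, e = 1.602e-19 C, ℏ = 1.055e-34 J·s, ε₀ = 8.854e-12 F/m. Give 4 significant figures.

One atomic unit of time: τ_au = (4πε₀)²ℏ³/(m_e e⁴) = 2.423e-17 s.
0.0118 × 2.423e-17 s = 2.859e-19 s

2.859e-19 s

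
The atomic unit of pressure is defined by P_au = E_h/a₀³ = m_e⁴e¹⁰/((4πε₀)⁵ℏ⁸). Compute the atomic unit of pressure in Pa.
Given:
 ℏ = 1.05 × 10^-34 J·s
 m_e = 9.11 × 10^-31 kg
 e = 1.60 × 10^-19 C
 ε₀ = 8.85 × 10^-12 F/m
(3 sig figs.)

P_au = E_h/a₀³ = m_e⁴e¹⁰/((4πε₀)⁵ℏ⁸)
E_h = 4.38 × 10^-18 J
a₀ = 5.26 × 10^-11 m
E_h/a₀³ = 3.01 × 10^13 Pa

3.01 × 10^13 Pa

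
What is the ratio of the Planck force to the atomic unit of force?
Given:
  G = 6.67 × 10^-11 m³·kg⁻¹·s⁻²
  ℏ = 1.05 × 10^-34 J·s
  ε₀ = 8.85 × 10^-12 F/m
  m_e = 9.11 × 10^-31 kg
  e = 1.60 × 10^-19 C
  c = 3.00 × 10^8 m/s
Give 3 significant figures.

Planck force: F_P = c⁴/G = 1.21 × 10^44 N
atomic unit of force: F_au = E_h/a₀ = m_e²e⁶/((4πε₀)³ℏ⁴) = 8.33 × 10^-8 N
ratio = 1.21 × 10^44 / 8.33 × 10^-8 = 1.46 × 10^51

1.46 × 10^51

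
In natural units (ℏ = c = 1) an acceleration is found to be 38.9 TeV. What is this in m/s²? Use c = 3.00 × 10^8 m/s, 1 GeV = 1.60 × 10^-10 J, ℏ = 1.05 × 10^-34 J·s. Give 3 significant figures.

Acceleration is [L]/[T]² = c·[E]/ℏ.
1 GeV → c/ℏ × (1 GeV in J) = 4.57 × 10^32 m/s².
Convert the energy scale: 38.9 TeV = 3.89 × 10^4 GeV.
Result: 3.89 × 10^4 × 4.57 × 10^32 = 1.78 × 10^37 m/s².

1.78 × 10^37 m/s²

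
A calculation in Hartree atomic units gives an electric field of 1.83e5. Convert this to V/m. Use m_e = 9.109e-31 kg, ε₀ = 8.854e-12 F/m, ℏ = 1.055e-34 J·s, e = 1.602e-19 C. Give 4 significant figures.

9.390e16 V/m

One atomic unit of electric field: E_au = E_h/(e a₀) = m_e²e⁵/((4πε₀)³ℏ⁴) = 5.131e11 V/m.
1.83e5 × 5.131e11 V/m = 9.390e16 V/m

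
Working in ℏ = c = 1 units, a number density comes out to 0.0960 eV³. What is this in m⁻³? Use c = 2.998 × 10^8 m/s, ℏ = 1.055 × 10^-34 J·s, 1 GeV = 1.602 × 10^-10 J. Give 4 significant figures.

Number density is [L]⁻³ = [E]³/(ℏc)³.
1 GeV³ → 1/(ℏc)³ × (1 GeV in J)³ = 1.299 × 10^47 m⁻³.
Convert the energy scale: 0.0960 eV³ = 9.60 × 10^-29 GeV³.
Result: 9.60 × 10^-29 × 1.299 × 10^47 = 1.247 × 10^19 m⁻³.

1.247 × 10^19 m⁻³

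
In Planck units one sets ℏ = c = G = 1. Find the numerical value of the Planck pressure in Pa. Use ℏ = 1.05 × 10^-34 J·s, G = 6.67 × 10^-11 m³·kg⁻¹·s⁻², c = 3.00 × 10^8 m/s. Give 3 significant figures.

4.68 × 10^113 Pa

p_P = c⁷/(ℏG²)
  = 2.19 × 10^59 / 4.67 × 10^-55
  = 4.68 × 10^113 Pa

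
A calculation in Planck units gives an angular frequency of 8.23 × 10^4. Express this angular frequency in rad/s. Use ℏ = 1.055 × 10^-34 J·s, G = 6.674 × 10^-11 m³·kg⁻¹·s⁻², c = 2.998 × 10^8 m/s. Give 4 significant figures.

1.526 × 10^48 rad/s

One Planck angular frequency: ω_P = √(c⁵/(ℏG)) = 1.855 × 10^43 rad/s.
8.23 × 10^4 × 1.855 × 10^43 rad/s = 1.526 × 10^48 rad/s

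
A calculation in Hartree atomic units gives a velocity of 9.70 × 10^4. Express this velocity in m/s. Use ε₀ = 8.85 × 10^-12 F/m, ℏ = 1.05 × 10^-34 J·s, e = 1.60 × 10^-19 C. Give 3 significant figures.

2.13 × 10^11 m/s

One atomic unit of velocity: v_au = e²/(4πε₀ℏ) = 2.19 × 10^6 m/s.
9.70 × 10^4 × 2.19 × 10^6 m/s = 2.13 × 10^11 m/s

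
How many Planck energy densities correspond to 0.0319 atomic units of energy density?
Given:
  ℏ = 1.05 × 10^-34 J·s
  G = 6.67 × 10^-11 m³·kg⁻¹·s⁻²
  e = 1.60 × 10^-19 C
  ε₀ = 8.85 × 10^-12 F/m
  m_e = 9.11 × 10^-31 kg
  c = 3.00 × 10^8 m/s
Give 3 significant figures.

atomic unit of energy density: u_au = E_h/a₀³ = m_e⁴e¹⁰/((4πε₀)⁵ℏ⁸) = 3.01 × 10^13 J/m³
Planck energy density: u_P = c⁷/(ℏG²) = 4.68 × 10^113 J/m³
0.0319 × 3.01 × 10^13 / 4.68 × 10^113 = 2.05 × 10^-102

2.05 × 10^-102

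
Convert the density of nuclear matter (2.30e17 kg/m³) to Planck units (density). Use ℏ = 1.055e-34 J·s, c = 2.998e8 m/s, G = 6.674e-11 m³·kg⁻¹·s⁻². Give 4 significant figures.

4.463e-80

Planck density: ρ_P = c⁵/(ℏG²) = 5.154e96 kg/m³.
2.30e17 / 5.154e96 = 4.463e-80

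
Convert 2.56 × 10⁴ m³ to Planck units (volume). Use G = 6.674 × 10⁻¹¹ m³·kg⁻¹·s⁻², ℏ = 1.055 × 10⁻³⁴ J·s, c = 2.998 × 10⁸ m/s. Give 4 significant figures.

6.061 × 10¹⁰⁸

Planck volume: V_P = (ℏG/c³)^(3/2) = 4.224 × 10⁻¹⁰⁵ m³.
2.56 × 10⁴ / 4.224 × 10⁻¹⁰⁵ = 6.061 × 10¹⁰⁸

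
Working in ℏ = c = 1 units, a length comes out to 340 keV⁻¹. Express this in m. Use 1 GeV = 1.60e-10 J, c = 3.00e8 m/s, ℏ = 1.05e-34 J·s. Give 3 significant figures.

6.69e-8 m

A length is [E]⁻¹ in ℏ=c=1; restore one factor of ℏc.
1 GeV⁻¹ → ℏc × (1 GeV in J)⁻¹ = 1.97e-16 m.
Convert the energy scale: 340 keV⁻¹ = 3.40e8 GeV⁻¹.
Result: 3.40e8 × 1.97e-16 = 6.69e-8 m.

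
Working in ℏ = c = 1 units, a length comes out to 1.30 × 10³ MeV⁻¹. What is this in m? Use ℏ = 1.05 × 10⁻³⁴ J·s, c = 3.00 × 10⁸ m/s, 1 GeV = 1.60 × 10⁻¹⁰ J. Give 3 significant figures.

2.56 × 10⁻¹⁰ m

A length is [E]⁻¹ in ℏ=c=1; restore one factor of ℏc.
1 GeV⁻¹ → ℏc × (1 GeV in J)⁻¹ = 1.97 × 10⁻¹⁶ m.
Convert the energy scale: 1.30 × 10³ MeV⁻¹ = 1.30 × 10⁶ GeV⁻¹.
Result: 1.30 × 10⁶ × 1.97 × 10⁻¹⁶ = 2.56 × 10⁻¹⁰ m.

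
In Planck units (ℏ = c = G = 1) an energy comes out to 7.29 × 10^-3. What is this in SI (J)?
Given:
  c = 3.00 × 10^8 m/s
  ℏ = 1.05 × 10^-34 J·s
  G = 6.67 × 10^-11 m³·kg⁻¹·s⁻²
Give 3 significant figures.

1.43 × 10^7 J

One Planck energy: E_P = √(ℏc⁵/G) = 1.96 × 10^9 J.
7.29 × 10^-3 × 1.96 × 10^9 J = 1.43 × 10^7 J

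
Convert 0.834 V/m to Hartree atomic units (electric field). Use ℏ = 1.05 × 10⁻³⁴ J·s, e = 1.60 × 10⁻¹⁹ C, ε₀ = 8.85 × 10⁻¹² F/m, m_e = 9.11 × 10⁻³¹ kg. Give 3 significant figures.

atomic unit of electric field: E_au = E_h/(e a₀) = m_e²e⁵/((4πε₀)³ℏ⁴) = 5.20 × 10¹¹ V/m.
0.834 / 5.20 × 10¹¹ = 1.60 × 10⁻¹²

1.60 × 10⁻¹²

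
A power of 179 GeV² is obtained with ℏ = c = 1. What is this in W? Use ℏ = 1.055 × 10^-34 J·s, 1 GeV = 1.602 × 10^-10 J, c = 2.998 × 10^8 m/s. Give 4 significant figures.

Power is [E]/[T] = [E]²/ℏ.
1 GeV² → 1/ℏ × (1 GeV in J)² = 2.433 × 10^14 W.
Result: 179 × 2.433 × 10^14 = 4.354 × 10^16 W.

4.354 × 10^16 W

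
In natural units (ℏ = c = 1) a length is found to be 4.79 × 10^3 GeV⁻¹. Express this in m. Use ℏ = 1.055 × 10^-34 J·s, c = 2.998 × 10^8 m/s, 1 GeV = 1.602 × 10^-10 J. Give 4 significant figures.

A length is [E]⁻¹ in ℏ=c=1; restore one factor of ℏc.
1 GeV⁻¹ → ℏc × (1 GeV in J)⁻¹ = 1.974 × 10^-16 m.
Result: 4.79 × 10^3 × 1.974 × 10^-16 = 9.457 × 10^-13 m.

9.457 × 10^-13 m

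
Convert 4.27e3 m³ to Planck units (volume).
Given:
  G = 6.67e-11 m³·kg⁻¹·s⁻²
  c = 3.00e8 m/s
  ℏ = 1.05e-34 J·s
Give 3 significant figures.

1.02e108

Planck volume: V_P = (ℏG/c³)^(3/2) = 4.18e-105 m³.
4.27e3 / 4.18e-105 = 1.02e108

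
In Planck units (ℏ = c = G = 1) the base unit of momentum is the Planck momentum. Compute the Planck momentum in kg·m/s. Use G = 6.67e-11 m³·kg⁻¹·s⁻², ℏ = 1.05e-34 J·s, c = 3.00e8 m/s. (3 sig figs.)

p_P = √(ℏc³/G)
  = √(42.5)
  = 6.52 kg·m/s

6.52 kg·m/s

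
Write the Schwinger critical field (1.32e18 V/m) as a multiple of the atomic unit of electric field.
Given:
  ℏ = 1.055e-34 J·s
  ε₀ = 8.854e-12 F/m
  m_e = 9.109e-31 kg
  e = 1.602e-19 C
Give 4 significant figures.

2.573e6

atomic unit of electric field: E_au = E_h/(e a₀) = m_e²e⁵/((4πε₀)³ℏ⁴) = 5.131e11 V/m.
1.32e18 / 5.131e11 = 2.573e6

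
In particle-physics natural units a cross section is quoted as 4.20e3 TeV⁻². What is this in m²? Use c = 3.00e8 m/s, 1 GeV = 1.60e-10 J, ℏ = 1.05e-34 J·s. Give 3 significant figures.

1.63e-34 m²

Area is [L]² = [E]⁻²·(ℏc)²; restore (ℏc)².
1 GeV⁻² → (ℏc)² × (1 GeV in J)⁻² = 3.88e-32 m².
Convert the energy scale: 4.20e3 TeV⁻² = 4.20e-3 GeV⁻².
Result: 4.20e-3 × 3.88e-32 = 1.63e-34 m².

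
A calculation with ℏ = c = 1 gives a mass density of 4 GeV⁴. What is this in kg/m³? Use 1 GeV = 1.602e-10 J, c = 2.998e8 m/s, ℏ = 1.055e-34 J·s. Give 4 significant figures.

9.264e20 kg/m³

Mass density is [E]/(c²[L]³) = [E]⁴/(ℏ³c⁵).
1 GeV⁴ → 1/(ℏ³c⁵) × (1 GeV in J)⁴ = 2.316e20 kg/m³.
Result: 4 × 2.316e20 = 9.264e20 kg/m³.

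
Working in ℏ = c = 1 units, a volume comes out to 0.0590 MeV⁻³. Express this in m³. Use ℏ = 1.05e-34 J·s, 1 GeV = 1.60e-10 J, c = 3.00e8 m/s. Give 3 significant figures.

Volume is [L]³ = [E]⁻³·(ℏc)³.
1 GeV⁻³ → (ℏc)³ × (1 GeV in J)⁻³ = 7.63e-48 m³.
Convert the energy scale: 0.0590 MeV⁻³ = 5.90e7 GeV⁻³.
Result: 5.90e7 × 7.63e-48 = 4.50e-40 m³.

4.50e-40 m³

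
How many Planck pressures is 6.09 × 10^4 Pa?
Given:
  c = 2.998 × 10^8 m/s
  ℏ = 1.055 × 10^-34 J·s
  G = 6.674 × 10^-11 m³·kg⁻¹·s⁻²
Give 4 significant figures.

Planck pressure: p_P = c⁷/(ℏG²) = 4.632 × 10^113 Pa.
6.09 × 10^4 / 4.632 × 10^113 = 1.315 × 10^-109

1.315 × 10^-109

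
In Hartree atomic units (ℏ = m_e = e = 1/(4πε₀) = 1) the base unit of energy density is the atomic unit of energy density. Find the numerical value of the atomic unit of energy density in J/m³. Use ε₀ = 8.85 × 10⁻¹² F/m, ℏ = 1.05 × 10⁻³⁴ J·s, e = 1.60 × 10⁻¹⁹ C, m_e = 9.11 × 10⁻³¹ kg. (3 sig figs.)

3.01 × 10¹³ J/m³

u_au = E_h/a₀³ = m_e⁴e¹⁰/((4πε₀)⁵ℏ⁸)
E_h = 4.38 × 10⁻¹⁸ J
a₀ = 5.26 × 10⁻¹¹ m
E_h/a₀³ = 3.01 × 10¹³ J/m³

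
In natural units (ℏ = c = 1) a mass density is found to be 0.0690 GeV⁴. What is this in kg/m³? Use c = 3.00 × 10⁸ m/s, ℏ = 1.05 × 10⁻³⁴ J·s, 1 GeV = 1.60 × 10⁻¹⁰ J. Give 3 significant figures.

Mass density is [E]/(c²[L]³) = [E]⁴/(ℏ³c⁵).
1 GeV⁴ → 1/(ℏ³c⁵) × (1 GeV in J)⁴ = 2.33 × 10²⁰ kg/m³.
Result: 0.0690 × 2.33 × 10²⁰ = 1.61 × 10¹⁹ kg/m³.

1.61 × 10¹⁹ kg/m³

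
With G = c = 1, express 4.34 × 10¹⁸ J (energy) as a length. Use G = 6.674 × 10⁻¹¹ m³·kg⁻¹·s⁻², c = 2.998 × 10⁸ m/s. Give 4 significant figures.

Energy → length via G/c⁴.
4.34 × 10¹⁸ J × (G/c⁴) = 3.585 × 10⁻²⁶ m

3.585 × 10⁻²⁶ m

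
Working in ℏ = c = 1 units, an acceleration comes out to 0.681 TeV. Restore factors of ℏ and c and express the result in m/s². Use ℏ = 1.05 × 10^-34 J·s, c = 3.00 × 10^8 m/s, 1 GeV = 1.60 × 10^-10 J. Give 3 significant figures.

3.11 × 10^35 m/s²

Acceleration is [L]/[T]² = c·[E]/ℏ.
1 GeV → c/ℏ × (1 GeV in J) = 4.57 × 10^32 m/s².
Convert the energy scale: 0.681 TeV = 681 GeV.
Result: 681 × 4.57 × 10^32 = 3.11 × 10^35 m/s².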